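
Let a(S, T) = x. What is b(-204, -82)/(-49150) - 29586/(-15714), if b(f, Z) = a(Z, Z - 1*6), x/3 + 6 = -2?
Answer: 121210753/64361925 ≈ 1.8833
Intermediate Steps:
x = -24 (x = -18 + 3*(-2) = -18 - 6 = -24)
a(S, T) = -24
b(f, Z) = -24
b(-204, -82)/(-49150) - 29586/(-15714) = -24/(-49150) - 29586/(-15714) = -24*(-1/49150) - 29586*(-1/15714) = 12/24575 + 4931/2619 = 121210753/64361925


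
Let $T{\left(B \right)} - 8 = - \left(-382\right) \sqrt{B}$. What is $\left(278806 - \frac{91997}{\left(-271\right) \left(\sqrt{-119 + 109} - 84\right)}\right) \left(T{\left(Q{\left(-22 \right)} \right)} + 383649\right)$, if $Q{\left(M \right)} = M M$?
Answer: $\frac{104655582916468224}{957443} - \frac{36068435817 i \sqrt{10}}{1914886} \approx 1.0931 \cdot 10^{11} - 59564.0 i$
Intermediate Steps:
$Q{\left(M \right)} = M^{2}$
$T{\left(B \right)} = 8 + 382 \sqrt{B}$ ($T{\left(B \right)} = 8 - - 382 \sqrt{B} = 8 + 382 \sqrt{B}$)
$\left(278806 - \frac{91997}{\left(-271\right) \left(\sqrt{-119 + 109} - 84\right)}\right) \left(T{\left(Q{\left(-22 \right)} \right)} + 383649\right) = \left(278806 - \frac{91997}{\left(-271\right) \left(\sqrt{-119 + 109} - 84\right)}\right) \left(\left(8 + 382 \sqrt{\left(-22\right)^{2}}\right) + 383649\right) = \left(278806 - \frac{91997}{\left(-271\right) \left(\sqrt{-10} - 84\right)}\right) \left(\left(8 + 382 \sqrt{484}\right) + 383649\right) = \left(278806 - \frac{91997}{\left(-271\right) \left(i \sqrt{10} - 84\right)}\right) \left(\left(8 + 382 \cdot 22\right) + 383649\right) = \left(278806 - \frac{91997}{\left(-271\right) \left(-84 + i \sqrt{10}\right)}\right) \left(\left(8 + 8404\right) + 383649\right) = \left(278806 - \frac{91997}{22764 - 271 i \sqrt{10}}\right) \left(8412 + 383649\right) = \left(278806 - \frac{91997}{22764 - 271 i \sqrt{10}}\right) 392061 = 109308959166 - \frac{36068435817}{22764 - 271 i \sqrt{10}}$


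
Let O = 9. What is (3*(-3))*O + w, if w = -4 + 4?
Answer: -81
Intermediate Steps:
w = 0
(3*(-3))*O + w = (3*(-3))*9 + 0 = -9*9 + 0 = -81 + 0 = -81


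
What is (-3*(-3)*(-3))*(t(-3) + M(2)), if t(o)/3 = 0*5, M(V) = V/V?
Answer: -27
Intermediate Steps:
M(V) = 1
t(o) = 0 (t(o) = 3*(0*5) = 3*0 = 0)
(-3*(-3)*(-3))*(t(-3) + M(2)) = (-3*(-3)*(-3))*(0 + 1) = (9*(-3))*1 = -27*1 = -27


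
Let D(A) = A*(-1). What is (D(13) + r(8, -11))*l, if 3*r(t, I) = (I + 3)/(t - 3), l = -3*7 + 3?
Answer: 1218/5 ≈ 243.60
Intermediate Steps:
D(A) = -A
l = -18 (l = -21 + 3 = -18)
r(t, I) = (3 + I)/(3*(-3 + t)) (r(t, I) = ((I + 3)/(t - 3))/3 = ((3 + I)/(-3 + t))/3 = (3 + I)/(3*(-3 + t)))
(D(13) + r(8, -11))*l = (-1*13 + (3 - 11)/(3*(-3 + 8)))*(-18) = (-13 + (⅓)*(-8)/5)*(-18) = (-13 + (⅓)*(⅕)*(-8))*(-18) = (-13 - 8/15)*(-18) = -203/15*(-18) = 1218/5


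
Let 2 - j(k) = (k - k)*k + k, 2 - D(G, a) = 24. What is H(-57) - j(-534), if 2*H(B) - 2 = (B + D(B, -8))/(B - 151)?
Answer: -222481/416 ≈ -534.81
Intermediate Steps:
D(G, a) = -22 (D(G, a) = 2 - 1*24 = 2 - 24 = -22)
H(B) = 1 + (-22 + B)/(2*(-151 + B)) (H(B) = 1 + ((B - 22)/(B - 151))/2 = 1 + ((-22 + B)/(-151 + B))/2 = 1 + (-22 + B)/(2*(-151 + B)))
j(k) = 2 - k (j(k) = 2 - ((k - k)*k + k) = 2 - (0*k + k) = 2 - (0 + k) = 2 - k)
H(-57) - j(-534) = 3*(-108 - 57)/(2*(-151 - 57)) - (2 - 1*(-534)) = (3/2)*(-165)/(-208) - (2 + 534) = (3/2)*(-1/208)*(-165) - 1*536 = 495/416 - 536 = -222481/416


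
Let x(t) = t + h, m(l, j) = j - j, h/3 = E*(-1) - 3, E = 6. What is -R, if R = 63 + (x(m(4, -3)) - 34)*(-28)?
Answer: -1771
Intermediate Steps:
h = -27 (h = 3*(6*(-1) - 3) = 3*(-6 - 3) = 3*(-9) = -27)
m(l, j) = 0
x(t) = -27 + t (x(t) = t - 27 = -27 + t)
R = 1771 (R = 63 + ((-27 + 0) - 34)*(-28) = 63 + (-27 - 34)*(-28) = 63 - 61*(-28) = 63 + 1708 = 1771)
-R = -1*1771 = -1771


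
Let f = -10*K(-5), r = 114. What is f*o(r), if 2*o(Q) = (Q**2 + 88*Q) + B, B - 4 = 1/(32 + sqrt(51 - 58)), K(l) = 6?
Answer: -712380720/1031 + 30*I*sqrt(7)/1031 ≈ -6.9096e+5 + 0.076986*I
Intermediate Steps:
B = 4 + 1/(32 + I*sqrt(7)) (B = 4 + 1/(32 + sqrt(51 - 58)) = 4 + 1/(32 + sqrt(-7)) = 4 + 1/(32 + I*sqrt(7)) ≈ 4.031 - 0.0025662*I)
f = -60 (f = -10*6 = -60)
o(Q) = 2078/1031 + Q**2/2 + 44*Q - I*sqrt(7)/2062 (o(Q) = ((Q**2 + 88*Q) + (4156/1031 - I*sqrt(7)/1031))/2 = (4156/1031 + Q**2 + 88*Q - I*sqrt(7)/1031)/2 = 2078/1031 + Q**2/2 + 44*Q - I*sqrt(7)/2062)
f*o(r) = -60*(2078/1031 + (1/2)*114**2 + 44*114 - I*sqrt(7)/2062) = -60*(2078/1031 + (1/2)*12996 + 5016 - I*sqrt(7)/2062) = -60*(2078/1031 + 6498 + 5016 - I*sqrt(7)/2062) = -60*(11873012/1031 - I*sqrt(7)/2062) = -712380720/1031 + 30*I*sqrt(7)/1031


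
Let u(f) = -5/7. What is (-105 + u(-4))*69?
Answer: -51060/7 ≈ -7294.3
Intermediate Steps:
u(f) = -5/7 (u(f) = -5*⅐ = -5/7)
(-105 + u(-4))*69 = (-105 - 5/7)*69 = -740/7*69 = -51060/7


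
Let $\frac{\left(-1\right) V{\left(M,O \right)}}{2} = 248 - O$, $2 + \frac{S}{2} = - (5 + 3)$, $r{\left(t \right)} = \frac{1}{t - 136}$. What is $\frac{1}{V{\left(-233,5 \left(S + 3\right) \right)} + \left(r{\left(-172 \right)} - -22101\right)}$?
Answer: $\frac{308}{6601979} \approx 4.6653 \cdot 10^{-5}$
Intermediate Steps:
$r{\left(t \right)} = \frac{1}{-136 + t}$
$S = -20$ ($S = -4 + 2 \left(- (5 + 3)\right) = -4 + 2 \left(\left(-1\right) 8\right) = -4 + 2 \left(-8\right) = -4 - 16 = -20$)
$V{\left(M,O \right)} = -496 + 2 O$ ($V{\left(M,O \right)} = - 2 \left(248 - O\right) = -496 + 2 O$)
$\frac{1}{V{\left(-233,5 \left(S + 3\right) \right)} + \left(r{\left(-172 \right)} - -22101\right)} = \frac{1}{\left(-496 + 2 \cdot 5 \left(-20 + 3\right)\right) + \left(\frac{1}{-136 - 172} - -22101\right)} = \frac{1}{\left(-496 + 2 \cdot 5 \left(-17\right)\right) + \left(\frac{1}{-308} + 22101\right)} = \frac{1}{\left(-496 + 2 \left(-85\right)\right) + \left(- \frac{1}{308} + 22101\right)} = \frac{1}{\left(-496 - 170\right) + \frac{6807107}{308}} = \frac{1}{-666 + \frac{6807107}{308}} = \frac{1}{\frac{6601979}{308}} = \frac{308}{6601979}$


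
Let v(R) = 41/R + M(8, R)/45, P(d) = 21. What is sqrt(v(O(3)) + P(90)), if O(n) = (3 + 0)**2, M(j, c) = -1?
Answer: sqrt(5745)/15 ≈ 5.0531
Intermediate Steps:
O(n) = 9 (O(n) = 3**2 = 9)
v(R) = -1/45 + 41/R (v(R) = 41/R - 1/45 = -1/45 + 41/R)
sqrt(v(O(3)) + P(90)) = sqrt((1/45)*(1845 - 1*9)/9 + 21) = sqrt((1/45)*(1/9)*(1845 - 9) + 21) = sqrt((1/45)*(1/9)*1836 + 21) = sqrt(68/15 + 21) = sqrt(383/15) = sqrt(5745)/15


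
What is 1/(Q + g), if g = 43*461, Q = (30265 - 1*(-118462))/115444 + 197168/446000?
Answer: 3218001500/63796012116037 ≈ 5.0442e-5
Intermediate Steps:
Q = 5568381537/3218001500 (Q = (30265 + 118462)*(1/115444) + 197168*(1/446000) = 148727*(1/115444) + 12323/27875 = 148727/115444 + 12323/27875 = 5568381537/3218001500 ≈ 1.7304)
g = 19823
1/(Q + g) = 1/(5568381537/3218001500 + 19823) = 1/(63796012116037/3218001500) = 3218001500/63796012116037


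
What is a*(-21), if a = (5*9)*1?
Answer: -945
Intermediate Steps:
a = 45 (a = 45*1 = 45)
a*(-21) = 45*(-21) = -945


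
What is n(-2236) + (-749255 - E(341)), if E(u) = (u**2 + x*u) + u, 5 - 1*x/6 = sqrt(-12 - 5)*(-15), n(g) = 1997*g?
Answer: -5341399 - 30690*I*sqrt(17) ≈ -5.3414e+6 - 1.2654e+5*I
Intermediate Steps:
x = 30 + 90*I*sqrt(17) (x = 30 - 6*sqrt(-12 - 5)*(-15) = 30 - 6*sqrt(-17)*(-15) = 30 - 6*I*sqrt(17)*(-15) = 30 - (-90)*I*sqrt(17) = 30 + 90*I*sqrt(17) ≈ 30.0 + 371.08*I)
E(u) = u + u**2 + u*(30 + 90*I*sqrt(17)) (E(u) = (u**2 + (30 + 90*I*sqrt(17))*u) + u = (u**2 + u*(30 + 90*I*sqrt(17))) + u = u + u**2 + u*(30 + 90*I*sqrt(17)))
n(-2236) + (-749255 - E(341)) = 1997*(-2236) + (-749255 - 341*(31 + 341 + 90*I*sqrt(17))) = -4465292 + (-749255 - 341*(372 + 90*I*sqrt(17))) = -4465292 + (-749255 - (126852 + 30690*I*sqrt(17))) = -4465292 + (-749255 + (-126852 - 30690*I*sqrt(17))) = -4465292 + (-876107 - 30690*I*sqrt(17)) = -5341399 - 30690*I*sqrt(17)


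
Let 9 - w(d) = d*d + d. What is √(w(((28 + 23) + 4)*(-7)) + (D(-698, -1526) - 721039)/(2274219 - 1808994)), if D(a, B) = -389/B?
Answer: I*√13245937374341085834/9465778 ≈ 384.49*I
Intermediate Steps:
w(d) = 9 - d - d² (w(d) = 9 - (d*d + d) = 9 - (d² + d) = 9 - (d + d²) = 9 + (-d - d²) = 9 - d - d²)
√(w(((28 + 23) + 4)*(-7)) + (D(-698, -1526) - 721039)/(2274219 - 1808994)) = √((9 - ((28 + 23) + 4)*(-7) - (((28 + 23) + 4)*(-7))²) + (-389/(-1526) - 721039)/(2274219 - 1808994)) = √((9 - (51 + 4)*(-7) - ((51 + 4)*(-7))²) + (-389*(-1/1526) - 721039)/465225) = √((9 - 55*(-7) - (55*(-7))²) + (389/1526 - 721039)*(1/465225)) = √((9 - 1*(-385) - 1*(-385)²) - 1100305125/1526*1/465225) = √((9 + 385 - 1*148225) - 14670735/9465778) = √((9 + 385 - 148225) - 14670735/9465778) = √(-147831 - 14670735/9465778) = √(-1399350098253/9465778) = I*√13245937374341085834/9465778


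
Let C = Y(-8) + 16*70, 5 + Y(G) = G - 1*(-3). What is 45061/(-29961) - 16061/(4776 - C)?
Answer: -215465749/36612342 ≈ -5.8851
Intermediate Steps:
Y(G) = -2 + G (Y(G) = -5 + (G - 1*(-3)) = -5 + (G + 3) = -5 + (3 + G) = -2 + G)
C = 1110 (C = (-2 - 8) + 16*70 = -10 + 1120 = 1110)
45061/(-29961) - 16061/(4776 - C) = 45061/(-29961) - 16061/(4776 - 1*1110) = 45061*(-1/29961) - 16061/(4776 - 1110) = -45061/29961 - 16061/3666 = -215465749/36612342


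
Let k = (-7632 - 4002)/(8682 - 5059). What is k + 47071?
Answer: 170526599/3623 ≈ 47068.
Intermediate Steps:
k = -11634/3623 ≈ -3.2112
k + 47071 = -11634/3623 + 47071 = 170526599/3623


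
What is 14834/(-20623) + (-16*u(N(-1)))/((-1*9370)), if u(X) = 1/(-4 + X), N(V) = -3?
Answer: -486646014/676331285 ≈ -0.71954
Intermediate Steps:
14834/(-20623) + (-16*u(N(-1)))/((-1*9370)) = 14834/(-20623) + (-16/(-4 - 3))/((-1*9370)) = 14834*(-1/20623) - 16/(-7)/(-9370) = -14834/20623 - 16*(-1/7)*(-1/9370) = -14834/20623 + (16/7)*(-1/9370) = -14834/20623 - 8/32795 = -486646014/676331285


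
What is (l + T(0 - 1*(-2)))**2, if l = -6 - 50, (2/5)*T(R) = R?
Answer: 2601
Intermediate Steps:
T(R) = 5*R/2
l = -56
(l + T(0 - 1*(-2)))**2 = (-56 + 5*(0 - 1*(-2))/2)**2 = (-56 + 5*(0 + 2)/2)**2 = (-56 + (5/2)*2)**2 = (-56 + 5)**2 = (-51)**2 = 2601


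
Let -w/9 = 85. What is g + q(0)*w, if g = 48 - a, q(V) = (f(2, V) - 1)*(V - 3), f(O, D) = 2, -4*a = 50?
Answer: 4711/2 ≈ 2355.5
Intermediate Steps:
a = -25/2 (a = -1/4*50 = -25/2 ≈ -12.500)
w = -765 (w = -9*85 = -765)
q(V) = -3 + V (q(V) = (2 - 1)*(V - 3) = 1*(-3 + V) = -3 + V)
g = 121/2 (g = 48 - 1*(-25/2) = 48 + 25/2 = 121/2 ≈ 60.500)
g + q(0)*w = 121/2 + (-3 + 0)*(-765) = 121/2 - 3*(-765) = 121/2 + 2295 = 4711/2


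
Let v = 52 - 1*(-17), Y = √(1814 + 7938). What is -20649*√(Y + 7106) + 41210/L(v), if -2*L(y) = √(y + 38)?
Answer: -20649*√(7106 + 2*√2438) - 82420*√107/107 ≈ -1.7607e+6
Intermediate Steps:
Y = 2*√2438 (Y = √9752 = 2*√2438 ≈ 98.752)
v = 69 (v = 52 + 17 = 69)
L(y) = -√(38 + y)/2 (L(y) = -√(y + 38)/2 = -√(38 + y)/2)
-20649*√(Y + 7106) + 41210/L(v) = -20649*√(2*√2438 + 7106) + 41210/((-√(38 + 69)/2)) = -20649*√(7106 + 2*√2438) + 41210/((-√107/2)) = -20649*√(7106 + 2*√2438) + 41210*(-2*√107/107) = -20649*√(7106 + 2*√2438) - 82420*√107/107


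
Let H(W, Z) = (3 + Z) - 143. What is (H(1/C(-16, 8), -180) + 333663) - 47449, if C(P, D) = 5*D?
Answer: 285894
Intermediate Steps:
H(W, Z) = -140 + Z
(H(1/C(-16, 8), -180) + 333663) - 47449 = ((-140 - 180) + 333663) - 47449 = (-320 + 333663) - 47449 = 333343 - 47449 = 285894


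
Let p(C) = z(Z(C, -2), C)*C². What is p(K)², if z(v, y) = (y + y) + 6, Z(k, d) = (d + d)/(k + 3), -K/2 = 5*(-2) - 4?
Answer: 2362737664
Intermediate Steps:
K = 28 (K = -2*(5*(-2) - 4) = -2*(-10 - 4) = -2*(-14) = 28)
Z(k, d) = 2*d/(3 + k) (Z(k, d) = (2*d)/(3 + k) = 2*d/(3 + k))
z(v, y) = 6 + 2*y (z(v, y) = 2*y + 6 = 6 + 2*y)
p(C) = C²*(6 + 2*C) (p(C) = (6 + 2*C)*C² = C²*(6 + 2*C))
p(K)² = (2*28²*(3 + 28))² = (2*784*31)² = 48608² = 2362737664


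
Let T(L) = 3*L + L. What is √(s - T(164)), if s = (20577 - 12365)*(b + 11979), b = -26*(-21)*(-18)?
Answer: 2*√4415839 ≈ 4202.8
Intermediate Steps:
b = -9828 (b = 546*(-18) = -9828)
T(L) = 4*L
s = 17664012 (s = (20577 - 12365)*(-9828 + 11979) = 8212*2151 = 17664012)
√(s - T(164)) = √(17664012 - 4*164) = √(17664012 - 1*656) = √(17664012 - 656) = √17663356 = 2*√4415839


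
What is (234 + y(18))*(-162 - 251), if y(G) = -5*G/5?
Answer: -89208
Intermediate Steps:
y(G) = -G (y(G) = -5*G/5 = -G)
(234 + y(18))*(-162 - 251) = (234 - 1*18)*(-162 - 251) = (234 - 18)*(-413) = 216*(-413) = -89208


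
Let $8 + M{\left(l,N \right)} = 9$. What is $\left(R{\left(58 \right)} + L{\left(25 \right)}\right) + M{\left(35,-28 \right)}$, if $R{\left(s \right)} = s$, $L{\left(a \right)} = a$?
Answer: $84$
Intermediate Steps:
$M{\left(l,N \right)} = 1$ ($M{\left(l,N \right)} = -8 + 9 = 1$)
$\left(R{\left(58 \right)} + L{\left(25 \right)}\right) + M{\left(35,-28 \right)} = \left(58 + 25\right) + 1 = 83 + 1 = 84$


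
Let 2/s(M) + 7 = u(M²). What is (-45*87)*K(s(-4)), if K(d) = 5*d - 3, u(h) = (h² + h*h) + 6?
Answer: 5962545/511 ≈ 11668.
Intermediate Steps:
u(h) = 6 + 2*h² (u(h) = (h² + h²) + 6 = 2*h² + 6 = 6 + 2*h²)
s(M) = 2/(-1 + 2*M⁴) (s(M) = 2/(-7 + (6 + 2*(M²)²)) = 2/(-7 + (6 + 2*M⁴)) = 2/(-1 + 2*M⁴))
K(d) = -3 + 5*d
(-45*87)*K(s(-4)) = (-45*87)*(-3 + 5*(2/(-1 + 2*(-4)⁴))) = -3915*(-3 + 5*(2/(-1 + 2*256))) = -3915*(-3 + 5*(2/(-1 + 512))) = -3915*(-3 + 5*(2/511)) = -3915*(-3 + 10/511) = -3915*(-1523/511) = 5962545/511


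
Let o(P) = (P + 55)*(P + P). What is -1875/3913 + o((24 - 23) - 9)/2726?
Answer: -85679/113477 ≈ -0.75503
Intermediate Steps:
o(P) = 2*P*(55 + P) (o(P) = (55 + P)*(2*P) = 2*P*(55 + P))
-1875/3913 + o((24 - 23) - 9)/2726 = -1875/3913 + (2*((24 - 23) - 9)*(55 + ((24 - 23) - 9)))/2726 = -1875*1/3913 + (2*(1 - 9)*(55 + (1 - 9)))*(1/2726) = -1875/3913 + (2*(-8)*(55 - 8))*(1/2726) = -1875/3913 + (2*(-8)*47)*(1/2726) = -1875/3913 - 752*1/2726 = -1875/3913 - 8/29 = -85679/113477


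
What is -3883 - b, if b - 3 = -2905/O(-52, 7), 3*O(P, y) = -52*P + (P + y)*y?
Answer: -9274939/2389 ≈ -3882.4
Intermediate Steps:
O(P, y) = -52*P/3 + y*(P + y)/3 (O(P, y) = (-52*P + (P + y)*y)/3 = (-52*P + y*(P + y))/3 = -52*P/3 + y*(P + y)/3)
b = -1548/2389 (b = 3 - 2905/(-52/3*(-52) + (1/3)*7**2 + (1/3)*(-52)*7) = 3 - 2905/(2704/3 + (1/3)*49 - 364/3) = 3 - 2905/(2704/3 + 49/3 - 364/3) = 3 - 2905/2389/3 = 3 - 2905*3/2389 = 3 - 8715/2389 = -1548/2389 ≈ -0.64797)
-3883 - b = -3883 - 1*(-1548/2389) = -3883 + 1548/2389 = -9274939/2389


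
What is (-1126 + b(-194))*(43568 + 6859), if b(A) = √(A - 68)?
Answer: -56780802 + 50427*I*√262 ≈ -5.6781e+7 + 8.1623e+5*I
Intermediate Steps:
b(A) = √(-68 + A)
(-1126 + b(-194))*(43568 + 6859) = (-1126 + √(-68 - 194))*(43568 + 6859) = (-1126 + √(-262))*50427 = (-1126 + I*√262)*50427 = -56780802 + 50427*I*√262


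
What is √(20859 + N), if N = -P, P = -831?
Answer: 3*√2410 ≈ 147.28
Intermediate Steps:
N = 831 (N = -1*(-831) = 831)
√(20859 + N) = √(20859 + 831) = √21690 = 3*√2410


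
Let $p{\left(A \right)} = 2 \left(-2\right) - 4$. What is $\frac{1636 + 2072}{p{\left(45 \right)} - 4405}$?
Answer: $- \frac{1236}{1471} \approx -0.84024$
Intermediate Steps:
$p{\left(A \right)} = -8$ ($p{\left(A \right)} = -4 - 4 = -8$)
$\frac{1636 + 2072}{p{\left(45 \right)} - 4405} = \frac{1636 + 2072}{-8 - 4405} = \frac{3708}{-4413} = 3708 \left(- \frac{1}{4413}\right) = - \frac{1236}{1471}$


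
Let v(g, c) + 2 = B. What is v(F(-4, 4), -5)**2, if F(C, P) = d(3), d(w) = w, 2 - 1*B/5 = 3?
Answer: 49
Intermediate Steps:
B = -5 (B = 10 - 5*3 = 10 - 15 = -5)
F(C, P) = 3
v(g, c) = -7 (v(g, c) = -2 - 5 = -7)
v(F(-4, 4), -5)**2 = (-7)**2 = 49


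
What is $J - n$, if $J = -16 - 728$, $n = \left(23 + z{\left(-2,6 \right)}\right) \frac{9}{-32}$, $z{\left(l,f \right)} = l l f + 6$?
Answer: $- \frac{23331}{32} \approx -729.09$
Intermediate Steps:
$z{\left(l,f \right)} = 6 + f l^{2}$ ($z{\left(l,f \right)} = l^{2} f + 6 = f l^{2} + 6 = 6 + f l^{2}$)
$n = - \frac{477}{32}$ ($n = \left(23 + \left(6 + 6 \left(-2\right)^{2}\right)\right) \frac{9}{-32} = \left(23 + \left(6 + 6 \cdot 4\right)\right) 9 \left(- \frac{1}{32}\right) = \left(23 + \left(6 + 24\right)\right) \left(- \frac{9}{32}\right) = \left(23 + 30\right) \left(- \frac{9}{32}\right) = 53 \left(- \frac{9}{32}\right) = - \frac{477}{32} \approx -14.906$)
$J = -744$ ($J = -16 - 728 = -744$)
$J - n = -744 - - \frac{477}{32} = -744 + \frac{477}{32} = - \frac{23331}{32}$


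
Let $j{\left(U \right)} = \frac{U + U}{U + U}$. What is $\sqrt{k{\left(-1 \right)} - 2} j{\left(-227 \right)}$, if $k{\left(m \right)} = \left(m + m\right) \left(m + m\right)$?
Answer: $\sqrt{2} \approx 1.4142$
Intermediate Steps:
$k{\left(m \right)} = 4 m^{2}$ ($k{\left(m \right)} = 2 m 2 m = 4 m^{2}$)
$j{\left(U \right)} = 1$ ($j{\left(U \right)} = \frac{2 U}{2 U} = 2 U \frac{1}{2 U} = 1$)
$\sqrt{k{\left(-1 \right)} - 2} j{\left(-227 \right)} = \sqrt{4 \left(-1\right)^{2} - 2} \cdot 1 = \sqrt{4 \cdot 1 - 2} \cdot 1 = \sqrt{4 - 2} \cdot 1 = \sqrt{2} \cdot 1 = \sqrt{2}$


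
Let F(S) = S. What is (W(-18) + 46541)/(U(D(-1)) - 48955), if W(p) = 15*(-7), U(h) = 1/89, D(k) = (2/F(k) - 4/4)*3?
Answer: -43966/46351 ≈ -0.94854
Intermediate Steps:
D(k) = -3 + 6/k (D(k) = (2/k - 4/4)*3 = (2/k - 4*¼)*3 = (2/k - 1)*3 = (-1 + 2/k)*3 = -3 + 6/k)
U(h) = 1/89
W(p) = -105
(W(-18) + 46541)/(U(D(-1)) - 48955) = (-105 + 46541)/(1/89 - 48955) = 46436/(-4356994/89) = 46436*(-89/4356994) = -43966/46351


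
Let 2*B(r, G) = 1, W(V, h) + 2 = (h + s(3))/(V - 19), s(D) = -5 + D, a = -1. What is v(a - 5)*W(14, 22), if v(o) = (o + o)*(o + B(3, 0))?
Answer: -396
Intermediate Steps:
W(V, h) = -2 + (-2 + h)/(-19 + V) (W(V, h) = -2 + (h + (-5 + 3))/(V - 19) = -2 + (h - 2)/(-19 + V) = -2 + (-2 + h)/(-19 + V))
B(r, G) = ½ (B(r, G) = (½)*1 = ½)
v(o) = 2*o*(½ + o) (v(o) = (o + o)*(o + ½) = (2*o)*(½ + o) = 2*o*(½ + o))
v(a - 5)*W(14, 22) = ((-1 - 5)*(1 + 2*(-1 - 5)))*((36 + 22 - 2*14)/(-19 + 14)) = (-6*(1 + 2*(-6)))*((36 + 22 - 28)/(-5)) = (-6*(1 - 12))*(-⅕*30) = -6*(-11)*(-6) = 66*(-6) = -396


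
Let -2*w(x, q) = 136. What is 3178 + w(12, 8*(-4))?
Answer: 3110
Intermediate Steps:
w(x, q) = -68 (w(x, q) = -1/2*136 = -68)
3178 + w(12, 8*(-4)) = 3178 - 68 = 3110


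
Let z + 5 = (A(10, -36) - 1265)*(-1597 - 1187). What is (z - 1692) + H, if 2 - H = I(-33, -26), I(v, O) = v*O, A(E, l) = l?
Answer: 3619431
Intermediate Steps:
I(v, O) = O*v
H = -856 (H = 2 - (-26)*(-33) = 2 - 1*858 = 2 - 858 = -856)
z = 3621979 (z = -5 + (-36 - 1265)*(-1597 - 1187) = -5 - 1301*(-2784) = -5 + 3621984 = 3621979)
(z - 1692) + H = (3621979 - 1692) - 856 = 3620287 - 856 = 3619431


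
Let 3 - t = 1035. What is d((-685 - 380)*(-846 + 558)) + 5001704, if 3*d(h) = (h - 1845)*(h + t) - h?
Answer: 31070442464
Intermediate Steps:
t = -1032 (t = 3 - 1*1035 = 3 - 1035 = -1032)
d(h) = -h/3 + (-1845 + h)*(-1032 + h)/3 (d(h) = ((h - 1845)*(h - 1032) - h)/3 = ((-1845 + h)*(-1032 + h) - h)/3 = (-h + (-1845 + h)*(-1032 + h))/3 = -h/3 + (-1845 + h)*(-1032 + h)/3)
d((-685 - 380)*(-846 + 558)) + 5001704 = (634680 - 2878*(-685 - 380)*(-846 + 558)/3 + ((-685 - 380)*(-846 + 558))**2/3) + 5001704 = (634680 - (-1021690)*(-288) + (-1065*(-288))**2/3) + 5001704 = (634680 - 2878/3*306720 + (1/3)*306720**2) + 5001704 = (634680 - 294246720 + (1/3)*94077158400) + 5001704 = (634680 - 294246720 + 31359052800) + 5001704 = 31065440760 + 5001704 = 31070442464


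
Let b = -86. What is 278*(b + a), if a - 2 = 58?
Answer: -7228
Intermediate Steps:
a = 60 (a = 2 + 58 = 60)
278*(b + a) = 278*(-86 + 60) = 278*(-26) = -7228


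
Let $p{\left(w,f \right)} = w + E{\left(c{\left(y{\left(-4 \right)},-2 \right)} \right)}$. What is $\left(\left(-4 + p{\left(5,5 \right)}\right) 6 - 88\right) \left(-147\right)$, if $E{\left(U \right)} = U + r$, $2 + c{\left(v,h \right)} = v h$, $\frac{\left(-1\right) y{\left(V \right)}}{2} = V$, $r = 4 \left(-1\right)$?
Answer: $31458$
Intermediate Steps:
$r = -4$
$y{\left(V \right)} = - 2 V$
$c{\left(v,h \right)} = -2 + h v$ ($c{\left(v,h \right)} = -2 + v h = -2 + h v$)
$E{\left(U \right)} = -4 + U$ ($E{\left(U \right)} = U - 4 = -4 + U$)
$p{\left(w,f \right)} = -22 + w$ ($p{\left(w,f \right)} = w - \left(6 + 2 \left(-2\right) \left(-4\right)\right) = w - 22 = -22 + w$)
$\left(\left(-4 + p{\left(5,5 \right)}\right) 6 - 88\right) \left(-147\right) = \left(\left(-4 + \left(-22 + 5\right)\right) 6 - 88\right) \left(-147\right) = \left(\left(-4 - 17\right) 6 - 88\right) \left(-147\right) = \left(\left(-21\right) 6 - 88\right) \left(-147\right) = \left(-126 - 88\right) \left(-147\right) = \left(-214\right) \left(-147\right) = 31458$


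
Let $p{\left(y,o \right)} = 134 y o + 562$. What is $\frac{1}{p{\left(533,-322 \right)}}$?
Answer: $- \frac{1}{22997322} \approx -4.3483 \cdot 10^{-8}$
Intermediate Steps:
$p{\left(y,o \right)} = 562 + 134 o y$ ($p{\left(y,o \right)} = 134 o y + 562 = 562 + 134 o y$)
$\frac{1}{p{\left(533,-322 \right)}} = \frac{1}{562 + 134 \left(-322\right) 533} = \frac{1}{562 - 22997884} = \frac{1}{-22997322} = - \frac{1}{22997322}$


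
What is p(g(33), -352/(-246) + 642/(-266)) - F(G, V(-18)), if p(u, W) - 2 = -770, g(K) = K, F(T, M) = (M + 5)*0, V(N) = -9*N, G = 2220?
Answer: -768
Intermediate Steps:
F(T, M) = 0 (F(T, M) = (5 + M)*0 = 0)
p(u, W) = -768 (p(u, W) = 2 - 770 = -768)
p(g(33), -352/(-246) + 642/(-266)) - F(G, V(-18)) = -768 - 1*0 = -768 + 0 = -768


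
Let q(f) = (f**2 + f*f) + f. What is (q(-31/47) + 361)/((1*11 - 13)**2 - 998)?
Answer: -398957/1097873 ≈ -0.36339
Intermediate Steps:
q(f) = f + 2*f**2 (q(f) = (f**2 + f**2) + f = 2*f**2 + f = f + 2*f**2)
(q(-31/47) + 361)/((1*11 - 13)**2 - 998) = ((-31/47)*(1 + 2*(-31/47)) + 361)/((1*11 - 13)**2 - 998) = ((-31*1/47)*(1 + 2*(-31*1/47)) + 361)/((11 - 13)**2 - 998) = (-31*(1 + 2*(-31/47))/47 + 361)/((-2)**2 - 998) = (-31*(1 - 62/47)/47 + 361)/(4 - 998) = (-31/47*(-15/47) + 361)/(-994) = (465/2209 + 361)*(-1/994) = (797914/2209)*(-1/994) = -398957/1097873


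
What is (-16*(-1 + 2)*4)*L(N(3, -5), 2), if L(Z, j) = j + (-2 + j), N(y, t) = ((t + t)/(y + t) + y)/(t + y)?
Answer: -128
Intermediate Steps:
N(y, t) = (y + 2*t/(t + y))/(t + y) (N(y, t) = ((2*t)/(t + y) + y)/(t + y) = (2*t/(t + y) + y)/(t + y) = (y + 2*t/(t + y))/(t + y))
L(Z, j) = -2 + 2*j
(-16*(-1 + 2)*4)*L(N(3, -5), 2) = (-16*(-1 + 2)*4)*(-2 + 2*2) = (-16*4)*(-2 + 4) = -16*4*2 = -64*2 = -128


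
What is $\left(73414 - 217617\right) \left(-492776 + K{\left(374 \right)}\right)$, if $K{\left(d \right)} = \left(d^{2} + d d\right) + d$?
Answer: $30664767950$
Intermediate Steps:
$K{\left(d \right)} = d + 2 d^{2}$ ($K{\left(d \right)} = \left(d^{2} + d^{2}\right) + d = 2 d^{2} + d = d + 2 d^{2}$)
$\left(73414 - 217617\right) \left(-492776 + K{\left(374 \right)}\right) = \left(73414 - 217617\right) \left(-492776 + 374 \left(1 + 2 \cdot 374\right)\right) = - 144203 \left(-492776 + 374 \left(1 + 748\right)\right) = - 144203 \left(-492776 + 374 \cdot 749\right) = - 144203 \left(-492776 + 280126\right) = \left(-144203\right) \left(-212650\right) = 30664767950$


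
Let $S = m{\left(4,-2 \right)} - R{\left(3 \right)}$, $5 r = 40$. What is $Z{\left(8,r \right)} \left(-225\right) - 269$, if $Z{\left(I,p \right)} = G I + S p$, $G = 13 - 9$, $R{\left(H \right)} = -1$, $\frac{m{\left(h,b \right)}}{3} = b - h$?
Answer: $23131$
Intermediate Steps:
$m{\left(h,b \right)} = - 3 h + 3 b$ ($m{\left(h,b \right)} = 3 \left(b - h\right) = - 3 h + 3 b$)
$r = 8$ ($r = \frac{1}{5} \cdot 40 = 8$)
$G = 4$ ($G = 13 - 9 = 4$)
$S = -17$ ($S = \left(\left(-3\right) 4 + 3 \left(-2\right)\right) - -1 = \left(-12 - 6\right) + 1 = -18 + 1 = -17$)
$Z{\left(I,p \right)} = - 17 p + 4 I$ ($Z{\left(I,p \right)} = 4 I - 17 p = - 17 p + 4 I$)
$Z{\left(8,r \right)} \left(-225\right) - 269 = \left(\left(-17\right) 8 + 4 \cdot 8\right) \left(-225\right) - 269 = \left(-136 + 32\right) \left(-225\right) - 269 = \left(-104\right) \left(-225\right) - 269 = 23400 - 269 = 23131$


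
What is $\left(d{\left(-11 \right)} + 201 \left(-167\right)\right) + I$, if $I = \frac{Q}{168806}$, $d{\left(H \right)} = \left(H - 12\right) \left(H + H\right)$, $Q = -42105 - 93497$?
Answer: $- \frac{2790515384}{84403} \approx -33062.0$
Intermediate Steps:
$Q = -135602$ ($Q = -42105 - 93497 = -135602$)
$d{\left(H \right)} = 2 H \left(-12 + H\right)$ ($d{\left(H \right)} = \left(-12 + H\right) 2 H = 2 H \left(-12 + H\right)$)
$I = - \frac{67801}{84403}$ ($I = - \frac{135602}{168806} = \left(-135602\right) \frac{1}{168806} = - \frac{67801}{84403} \approx -0.8033$)
$\left(d{\left(-11 \right)} + 201 \left(-167\right)\right) + I = \left(2 \left(-11\right) \left(-12 - 11\right) + 201 \left(-167\right)\right) - \frac{67801}{84403} = \left(2 \left(-11\right) \left(-23\right) - 33567\right) - \frac{67801}{84403} = \left(506 - 33567\right) - \frac{67801}{84403} = -33061 - \frac{67801}{84403} = - \frac{2790515384}{84403}$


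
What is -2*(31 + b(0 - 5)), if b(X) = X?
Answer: -52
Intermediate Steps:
-2*(31 + b(0 - 5)) = -2*(31 + (0 - 5)) = -2*(31 - 5) = -2*26 = -52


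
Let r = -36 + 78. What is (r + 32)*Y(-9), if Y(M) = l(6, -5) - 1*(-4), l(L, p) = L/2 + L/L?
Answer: 592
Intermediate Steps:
l(L, p) = 1 + L/2 (l(L, p) = L*(½) + 1 = L/2 + 1 = 1 + L/2)
r = 42
Y(M) = 8 (Y(M) = (1 + (½)*6) - 1*(-4) = (1 + 3) + 4 = 4 + 4 = 8)
(r + 32)*Y(-9) = (42 + 32)*8 = 74*8 = 592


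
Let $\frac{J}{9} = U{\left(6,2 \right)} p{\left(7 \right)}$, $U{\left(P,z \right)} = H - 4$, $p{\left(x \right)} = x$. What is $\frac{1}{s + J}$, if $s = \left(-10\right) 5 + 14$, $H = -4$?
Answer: $- \frac{1}{540} \approx -0.0018519$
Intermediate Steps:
$U{\left(P,z \right)} = -8$ ($U{\left(P,z \right)} = -4 - 4 = -8$)
$s = -36$ ($s = -50 + 14 = -36$)
$J = -504$ ($J = 9 \left(\left(-8\right) 7\right) = 9 \left(-56\right) = -504$)
$\frac{1}{s + J} = \frac{1}{-36 - 504} = \frac{1}{-540} = - \frac{1}{540}$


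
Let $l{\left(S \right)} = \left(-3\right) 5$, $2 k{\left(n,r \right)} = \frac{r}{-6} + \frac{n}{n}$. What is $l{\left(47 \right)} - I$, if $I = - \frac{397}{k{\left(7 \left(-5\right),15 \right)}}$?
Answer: $- \frac{1633}{3} \approx -544.33$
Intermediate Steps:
$k{\left(n,r \right)} = \frac{1}{2} - \frac{r}{12}$ ($k{\left(n,r \right)} = \frac{\frac{r}{-6} + \frac{n}{n}}{2} = \frac{r \left(- \frac{1}{6}\right) + 1}{2} = \frac{- \frac{r}{6} + 1}{2} = \frac{1 - \frac{r}{6}}{2} = \frac{1}{2} - \frac{r}{12}$)
$I = \frac{1588}{3}$ ($I = - \frac{397}{\frac{1}{2} - \frac{5}{4}} = - \frac{397}{- \frac{3}{4}} = \left(-397\right) \left(- \frac{4}{3}\right) = \frac{1588}{3} \approx 529.33$)
$l{\left(S \right)} = -15$
$l{\left(47 \right)} - I = -15 - \frac{1588}{3} = - \frac{1633}{3}$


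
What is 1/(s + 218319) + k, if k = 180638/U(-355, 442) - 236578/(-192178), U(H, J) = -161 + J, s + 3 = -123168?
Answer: 44721011070721/69434919036 ≈ 644.07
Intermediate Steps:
s = -123171 (s = -3 - 123168 = -123171)
k = 470015243/729757 (k = 180638/(-161 + 442) - 236578/(-192178) = 180638/281 - 236578*(-1/192178) = 180638*(1/281) + 3197/2597 = 180638/281 + 3197/2597 = 470015243/729757 ≈ 644.07)
1/(s + 218319) + k = 1/(-123171 + 218319) + 470015243/729757 = 1/95148 + 470015243/729757 = 44721011070721/69434919036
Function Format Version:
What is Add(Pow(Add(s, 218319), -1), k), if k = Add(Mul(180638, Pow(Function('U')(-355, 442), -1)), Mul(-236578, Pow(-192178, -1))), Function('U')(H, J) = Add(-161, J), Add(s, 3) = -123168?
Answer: Rational(44721011070721, 69434919036) ≈ 644.07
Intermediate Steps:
s = -123171 (s = Add(-3, -123168) = -123171)
k = Rational(470015243, 729757) (k = Add(Mul(180638, Pow(Add(-161, 442), -1)), Mul(-236578, Pow(-192178, -1))) = Add(Mul(180638, Pow(281, -1)), Mul(-236578, Rational(-1, 192178))) = Add(Mul(180638, Rational(1, 281)), Rational(3197, 2597)) = Add(Rational(180638, 281), Rational(3197, 2597)) = Rational(470015243, 729757) ≈ 644.07)
Add(Pow(Add(s, 218319), -1), k) = Add(Pow(Add(-123171, 218319), -1), Rational(470015243, 729757)) = Add(Pow(95148, -1), Rational(470015243, 729757)) = Add(Rational(1, 95148), Rational(470015243, 729757)) = Rational(44721011070721, 69434919036)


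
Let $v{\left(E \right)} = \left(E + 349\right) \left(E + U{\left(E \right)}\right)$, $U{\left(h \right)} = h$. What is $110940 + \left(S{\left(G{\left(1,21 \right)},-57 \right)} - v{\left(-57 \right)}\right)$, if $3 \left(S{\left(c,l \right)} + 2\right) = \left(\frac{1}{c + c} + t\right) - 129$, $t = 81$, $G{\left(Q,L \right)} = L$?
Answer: $\frac{18170461}{126} \approx 1.4421 \cdot 10^{5}$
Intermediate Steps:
$v{\left(E \right)} = 2 E \left(349 + E\right)$ ($v{\left(E \right)} = \left(E + 349\right) \left(E + E\right) = \left(349 + E\right) 2 E = 2 E \left(349 + E\right)$)
$S{\left(c,l \right)} = -18 + \frac{1}{6 c}$ ($S{\left(c,l \right)} = -2 + \frac{\left(\frac{1}{c + c} + 81\right) - 129}{3} = -2 + \frac{\left(\frac{1}{2 c} + 81\right) - 129}{3} = -2 + \frac{\left(81 + \frac{1}{2 c}\right) - 129}{3} = -2 + \frac{-48 + \frac{1}{2 c}}{3} = -2 - \left(16 - \frac{1}{6 c}\right) = -18 + \frac{1}{6 c}$)
$110940 + \left(S{\left(G{\left(1,21 \right)},-57 \right)} - v{\left(-57 \right)}\right) = 110940 - \left(18 - \frac{1}{126} + 2 \left(-57\right) \left(349 - 57\right)\right) = 110940 + \left(\left(-18 + \frac{1}{6} \cdot \frac{1}{21}\right) - 2 \left(-57\right) 292\right) = 110940 + \left(\left(-18 + \frac{1}{126}\right) - -33288\right) = 110940 + \left(- \frac{2267}{126} + 33288\right) = 110940 + \frac{4192021}{126} = \frac{18170461}{126}$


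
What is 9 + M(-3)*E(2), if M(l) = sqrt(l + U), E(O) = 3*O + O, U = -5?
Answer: 9 + 16*I*sqrt(2) ≈ 9.0 + 22.627*I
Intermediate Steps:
E(O) = 4*O
M(l) = sqrt(-5 + l) (M(l) = sqrt(l - 5) = sqrt(-5 + l))
9 + M(-3)*E(2) = 9 + sqrt(-5 - 3)*(4*2) = 9 + sqrt(-8)*8 = 9 + (2*I*sqrt(2))*8 = 9 + 16*I*sqrt(2)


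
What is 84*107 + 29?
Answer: 9017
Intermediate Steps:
84*107 + 29 = 8988 + 29 = 9017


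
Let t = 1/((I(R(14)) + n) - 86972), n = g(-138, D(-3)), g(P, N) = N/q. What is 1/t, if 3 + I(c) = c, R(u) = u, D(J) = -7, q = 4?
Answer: -347851/4 ≈ -86963.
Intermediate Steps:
g(P, N) = N/4
n = -7/4 (n = (1/4)*(-7) = -7/4 ≈ -1.7500)
I(c) = -3 + c
t = -4/347851 (t = 1/(((-3 + 14) - 7/4) - 86972) = 1/((11 - 7/4) - 86972) = 1/(37/4 - 86972) = 1/(-347851/4) = -4/347851 ≈ -1.1499e-5)
1/t = 1/(-4/347851) = -347851/4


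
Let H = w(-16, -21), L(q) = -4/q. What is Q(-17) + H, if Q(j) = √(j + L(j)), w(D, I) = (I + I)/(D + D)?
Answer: 21/16 + I*√4845/17 ≈ 1.3125 + 4.0945*I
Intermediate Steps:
w(D, I) = I/D (w(D, I) = (2*I)/((2*D)) = (2*I)*(1/(2*D)) = I/D)
H = 21/16 (H = -21/(-16) = -21*(-1/16) = 21/16 ≈ 1.3125)
Q(j) = √(j - 4/j)
Q(-17) + H = √(-17 - 4/(-17)) + 21/16 = √(-17 - 4*(-1/17)) + 21/16 = √(-17 + 4/17) + 21/16 = √(-285/17) + 21/16 = I*√4845/17 + 21/16 = 21/16 + I*√4845/17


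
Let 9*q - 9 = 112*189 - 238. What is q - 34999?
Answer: -294052/9 ≈ -32672.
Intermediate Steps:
q = 20939/9 (q = 1 + (112*189 - 238)/9 = 1 + (21168 - 238)/9 = 1 + (⅑)*20930 = 1 + 20930/9 = 20939/9 ≈ 2326.6)
q - 34999 = 20939/9 - 34999 = -294052/9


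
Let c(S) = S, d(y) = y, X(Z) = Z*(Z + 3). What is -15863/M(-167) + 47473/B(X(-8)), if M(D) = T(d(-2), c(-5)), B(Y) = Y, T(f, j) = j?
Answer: 174377/40 ≈ 4359.4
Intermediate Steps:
X(Z) = Z*(3 + Z)
M(D) = -5
-15863/M(-167) + 47473/B(X(-8)) = -15863/(-5) + 47473/((-8*(3 - 8))) = -15863*(-1/5) + 47473/((-8*(-5))) = 15863/5 + 47473/40 = 174377/40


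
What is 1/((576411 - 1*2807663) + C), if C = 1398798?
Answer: -1/832454 ≈ -1.2013e-6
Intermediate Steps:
1/((576411 - 1*2807663) + C) = 1/((576411 - 1*2807663) + 1398798) = 1/((576411 - 2807663) + 1398798) = 1/(-2231252 + 1398798) = 1/(-832454) = -1/832454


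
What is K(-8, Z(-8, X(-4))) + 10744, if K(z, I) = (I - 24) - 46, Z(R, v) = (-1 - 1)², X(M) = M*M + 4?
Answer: 10678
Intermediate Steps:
X(M) = 4 + M² (X(M) = M² + 4 = 4 + M²)
Z(R, v) = 4 (Z(R, v) = (-2)² = 4)
K(z, I) = -70 + I (K(z, I) = (-24 + I) - 46 = -70 + I)
K(-8, Z(-8, X(-4))) + 10744 = (-70 + 4) + 10744 = -66 + 10744 = 10678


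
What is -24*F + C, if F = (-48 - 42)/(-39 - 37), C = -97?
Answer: -2383/19 ≈ -125.42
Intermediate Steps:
F = 45/38 (F = -90/(-76) = -90*(-1/76) = 45/38 ≈ 1.1842)
-24*F + C = -24*45/38 - 97 = -540/19 - 97 = -2383/19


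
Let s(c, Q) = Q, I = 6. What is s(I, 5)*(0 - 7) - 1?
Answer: -36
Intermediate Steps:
s(I, 5)*(0 - 7) - 1 = 5*(0 - 7) - 1 = 5*(-7) - 1 = -35 - 1 = -36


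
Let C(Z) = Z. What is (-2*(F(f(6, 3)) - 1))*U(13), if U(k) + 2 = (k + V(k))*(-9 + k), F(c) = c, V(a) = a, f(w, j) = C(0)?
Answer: 204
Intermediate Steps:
f(w, j) = 0
U(k) = -2 + 2*k*(-9 + k) (U(k) = -2 + (k + k)*(-9 + k) = -2 + (2*k)*(-9 + k) = -2 + 2*k*(-9 + k))
(-2*(F(f(6, 3)) - 1))*U(13) = (-2*(0 - 1))*(-2 - 18*13 + 2*13**2) = (-2*(-1))*(-2 - 234 + 2*169) = 2*(-2 - 234 + 338) = 2*102 = 204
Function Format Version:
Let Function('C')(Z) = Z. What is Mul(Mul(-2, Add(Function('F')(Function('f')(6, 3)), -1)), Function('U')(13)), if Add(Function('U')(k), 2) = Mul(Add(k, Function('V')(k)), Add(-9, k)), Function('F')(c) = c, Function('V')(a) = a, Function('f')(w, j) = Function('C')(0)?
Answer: 204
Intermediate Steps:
Function('f')(w, j) = 0
Function('U')(k) = Add(-2, Mul(2, k, Add(-9, k))) (Function('U')(k) = Add(-2, Mul(Add(k, k), Add(-9, k))) = Add(-2, Mul(Mul(2, k), Add(-9, k))) = Add(-2, Mul(2, k, Add(-9, k))))
Mul(Mul(-2, Add(Function('F')(Function('f')(6, 3)), -1)), Function('U')(13)) = Mul(Mul(-2, Add(0, -1)), Add(-2, Mul(-18, 13), Mul(2, Pow(13, 2)))) = Mul(Mul(-2, -1), Add(-2, -234, Mul(2, 169))) = Mul(2, Add(-2, -234, 338)) = Mul(2, 102) = 204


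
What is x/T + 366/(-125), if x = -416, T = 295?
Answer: -31994/7375 ≈ -4.3382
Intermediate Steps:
x/T + 366/(-125) = -416/295 + 366/(-125) = -416*1/295 + 366*(-1/125) = -416/295 - 366/125 = -31994/7375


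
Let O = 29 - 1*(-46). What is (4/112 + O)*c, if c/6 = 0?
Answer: 0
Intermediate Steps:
O = 75 (O = 29 + 46 = 75)
c = 0 (c = 6*0 = 0)
(4/112 + O)*c = (4/112 + 75)*0 = (4*(1/112) + 75)*0 = (1/28 + 75)*0 = (2101/28)*0 = 0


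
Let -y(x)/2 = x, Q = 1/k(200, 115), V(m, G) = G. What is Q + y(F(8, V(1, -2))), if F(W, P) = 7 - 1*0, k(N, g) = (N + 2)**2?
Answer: -571255/40804 ≈ -14.000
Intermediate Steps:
k(N, g) = (2 + N)**2
F(W, P) = 7 (F(W, P) = 7 + 0 = 7)
Q = 1/40804 (Q = 1/((2 + 200)**2) = 1/(202**2) = 1/40804 ≈ 2.4507e-5)
y(x) = -2*x
Q + y(F(8, V(1, -2))) = 1/40804 - 2*7 = 1/40804 - 14 = -571255/40804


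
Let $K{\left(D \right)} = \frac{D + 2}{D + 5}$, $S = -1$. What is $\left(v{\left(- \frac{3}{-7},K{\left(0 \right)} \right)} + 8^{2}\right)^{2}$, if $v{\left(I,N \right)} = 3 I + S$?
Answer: $\frac{202500}{49} \approx 4132.7$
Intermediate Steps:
$K{\left(D \right)} = \frac{2 + D}{5 + D}$
$v{\left(I,N \right)} = -1 + 3 I$ ($v{\left(I,N \right)} = 3 I - 1 = -1 + 3 I$)
$\left(v{\left(- \frac{3}{-7},K{\left(0 \right)} \right)} + 8^{2}\right)^{2} = \left(\left(-1 + 3 \left(- \frac{3}{-7}\right)\right) + 8^{2}\right)^{2} = \left(\left(-1 + 3 \left(\left(-3\right) \left(- \frac{1}{7}\right)\right)\right) + 64\right)^{2} = \left(\left(-1 + 3 \cdot \frac{3}{7}\right) + 64\right)^{2} = \left(\left(-1 + \frac{9}{7}\right) + 64\right)^{2} = \left(\frac{2}{7} + 64\right)^{2} = \left(\frac{450}{7}\right)^{2} = \frac{202500}{49}$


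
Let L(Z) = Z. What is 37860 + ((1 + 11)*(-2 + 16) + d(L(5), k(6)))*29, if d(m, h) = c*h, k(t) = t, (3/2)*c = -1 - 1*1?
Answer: 42500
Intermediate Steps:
c = -4/3 (c = 2*(-1 - 1*1)/3 = 2*(-1 - 1)/3 = (2/3)*(-2) = -4/3 ≈ -1.3333)
d(m, h) = -4*h/3
37860 + ((1 + 11)*(-2 + 16) + d(L(5), k(6)))*29 = 37860 + ((1 + 11)*(-2 + 16) - 4/3*6)*29 = 37860 + (12*14 - 8)*29 = 37860 + (168 - 8)*29 = 37860 + 160*29 = 37860 + 4640 = 42500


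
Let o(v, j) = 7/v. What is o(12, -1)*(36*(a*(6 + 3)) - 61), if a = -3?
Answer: -7231/12 ≈ -602.58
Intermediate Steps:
o(12, -1)*(36*(a*(6 + 3)) - 61) = (7/12)*(36*(-3*(6 + 3)) - 61) = (7*(1/12))*(36*(-3*9) - 61) = 7*(36*(-27) - 61)/12 = 7*(-972 - 61)/12 = (7/12)*(-1033) = -7231/12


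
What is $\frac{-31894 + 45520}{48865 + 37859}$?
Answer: $\frac{757}{4818} \approx 0.15712$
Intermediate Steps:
$\frac{-31894 + 45520}{48865 + 37859} = \frac{13626}{86724} = 13626 \cdot \frac{1}{86724} = \frac{757}{4818}$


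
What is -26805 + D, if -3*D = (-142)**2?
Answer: -100579/3 ≈ -33526.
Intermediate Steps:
D = -20164/3 (D = -1/3*(-142)**2 = -1/3*20164 = -20164/3 ≈ -6721.3)
-26805 + D = -26805 - 20164/3 = -100579/3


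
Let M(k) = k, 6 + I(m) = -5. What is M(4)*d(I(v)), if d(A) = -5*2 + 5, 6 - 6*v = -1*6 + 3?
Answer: -20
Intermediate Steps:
v = 3/2 (v = 1 - (-1*6 + 3)/6 = 1 - (-6 + 3)/6 = 1 - ⅙*(-3) = 1 + ½ = 3/2 ≈ 1.5000)
I(m) = -11 (I(m) = -6 - 5 = -11)
d(A) = -5 (d(A) = -10 + 5 = -5)
M(4)*d(I(v)) = 4*(-5) = -20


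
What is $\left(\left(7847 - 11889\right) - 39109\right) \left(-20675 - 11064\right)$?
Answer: $1369569589$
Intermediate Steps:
$\left(\left(7847 - 11889\right) - 39109\right) \left(-20675 - 11064\right) = \left(\left(7847 - 11889\right) - 39109\right) \left(-31739\right) = \left(-4042 - 39109\right) \left(-31739\right) = \left(-43151\right) \left(-31739\right) = 1369569589$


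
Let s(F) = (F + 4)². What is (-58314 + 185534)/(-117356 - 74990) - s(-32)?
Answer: -75463242/96173 ≈ -784.66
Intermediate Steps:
s(F) = (4 + F)²
(-58314 + 185534)/(-117356 - 74990) - s(-32) = (-58314 + 185534)/(-117356 - 74990) - (4 - 32)² = 127220/(-192346) - 1*(-28)² = 127220*(-1/192346) - 1*784 = -63610/96173 - 784 = -75463242/96173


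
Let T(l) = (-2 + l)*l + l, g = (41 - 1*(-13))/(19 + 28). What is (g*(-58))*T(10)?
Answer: -281880/47 ≈ -5997.4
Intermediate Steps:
g = 54/47 (g = (41 + 13)/47 = 54*(1/47) = 54/47 ≈ 1.1489)
T(l) = l + l*(-2 + l) (T(l) = l*(-2 + l) + l = l + l*(-2 + l))
(g*(-58))*T(10) = ((54/47)*(-58))*(10*(-1 + 10)) = -31320*9/47 = -3132/47*90 = -281880/47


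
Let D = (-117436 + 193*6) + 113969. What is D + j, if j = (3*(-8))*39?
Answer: -3245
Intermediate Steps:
j = -936 (j = -24*39 = -936)
D = -2309 (D = (-117436 + 1158) + 113969 = -116278 + 113969 = -2309)
D + j = -2309 - 936 = -3245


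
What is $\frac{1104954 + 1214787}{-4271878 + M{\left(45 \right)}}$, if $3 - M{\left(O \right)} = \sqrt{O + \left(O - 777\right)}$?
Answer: $- \frac{9909643584375}{18248916016312} + \frac{2319741 i \sqrt{687}}{18248916016312} \approx -0.54303 + 3.3318 \cdot 10^{-6} i$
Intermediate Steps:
$M{\left(O \right)} = 3 - \sqrt{-777 + 2 O}$ ($M{\left(O \right)} = 3 - \sqrt{O + \left(O - 777\right)} = 3 - \sqrt{O + \left(-777 + O\right)} = 3 - \sqrt{-777 + 2 O}$)
$\frac{1104954 + 1214787}{-4271878 + M{\left(45 \right)}} = \frac{1104954 + 1214787}{-4271878 + \left(3 - \sqrt{-777 + 2 \cdot 45}\right)} = \frac{2319741}{-4271878 + \left(3 - \sqrt{-777 + 90}\right)} = \frac{2319741}{-4271878 + \left(3 - \sqrt{-687}\right)} = \frac{2319741}{-4271878 + \left(3 - i \sqrt{687}\right)} = \frac{2319741}{-4271875 - i \sqrt{687}}$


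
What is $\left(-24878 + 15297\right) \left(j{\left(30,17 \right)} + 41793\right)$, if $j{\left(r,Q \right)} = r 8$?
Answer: $-402718173$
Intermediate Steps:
$j{\left(r,Q \right)} = 8 r$
$\left(-24878 + 15297\right) \left(j{\left(30,17 \right)} + 41793\right) = \left(-24878 + 15297\right) \left(8 \cdot 30 + 41793\right) = - 9581 \left(240 + 41793\right) = \left(-9581\right) 42033 = -402718173$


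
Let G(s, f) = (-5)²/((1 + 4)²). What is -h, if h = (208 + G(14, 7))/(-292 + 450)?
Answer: -209/158 ≈ -1.3228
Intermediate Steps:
G(s, f) = 1 (G(s, f) = 25/(5²) = 25/25 = 25*(1/25) = 1)
h = 209/158 (h = (208 + 1)/(-292 + 450) = 209/158 ≈ 1.3228)
-h = -1*209/158 = -209/158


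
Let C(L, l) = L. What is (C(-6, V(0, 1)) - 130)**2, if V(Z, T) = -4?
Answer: 18496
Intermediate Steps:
(C(-6, V(0, 1)) - 130)**2 = (-6 - 130)**2 = (-136)**2 = 18496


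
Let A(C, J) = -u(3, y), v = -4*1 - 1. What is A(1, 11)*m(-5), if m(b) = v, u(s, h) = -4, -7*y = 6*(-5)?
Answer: -20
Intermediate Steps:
y = 30/7 (y = -6*(-5)/7 = -⅐*(-30) = 30/7 ≈ 4.2857)
v = -5 (v = -4 - 1 = -5)
A(C, J) = 4 (A(C, J) = -1*(-4) = 4)
m(b) = -5
A(1, 11)*m(-5) = 4*(-5) = -20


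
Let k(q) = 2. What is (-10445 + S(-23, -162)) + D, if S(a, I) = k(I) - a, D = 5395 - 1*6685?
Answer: -11710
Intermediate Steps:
D = -1290 (D = 5395 - 6685 = -1290)
S(a, I) = 2 - a
(-10445 + S(-23, -162)) + D = (-10445 + (2 - 1*(-23))) - 1290 = (-10445 + (2 + 23)) - 1290 = (-10445 + 25) - 1290 = -10420 - 1290 = -11710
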